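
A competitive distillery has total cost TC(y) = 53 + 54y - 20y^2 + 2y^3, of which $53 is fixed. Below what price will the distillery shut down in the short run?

$4 per unit

The shutdown price is the minimum of AVC. VC = 54y - 20y^2 + 2y^3, so AVC = 54 - 20y + 2y^2.
dAVC/dy = -20 + 4y = 0 gives y = 5. min AVC = 54 - 20·5 + 2·5^2 = 4.
So the shutdown price is $4.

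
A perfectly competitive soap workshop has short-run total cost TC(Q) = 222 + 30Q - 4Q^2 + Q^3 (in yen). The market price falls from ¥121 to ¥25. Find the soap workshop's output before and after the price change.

Output falls from 7 to 0 (the firm shuts down)

AVC = 30 - 4Q + Q^2, minimized at Q = 2 where min AVC = ¥26. MC = 30 - 8Q + 3Q^2.
With P = ¥121 above the shutdown price, P = MC gives Q = 7.
At P = ¥25 < min AVC = ¥26, price no longer covers variable cost at any output, so the firm shuts down: Q = 0.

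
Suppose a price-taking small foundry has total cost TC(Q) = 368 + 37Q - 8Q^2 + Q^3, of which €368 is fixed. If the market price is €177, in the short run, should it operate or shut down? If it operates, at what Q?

From TC, MC = TC'(Q) = 37 - 16Q + 3Q^2 and AVC = VC/Q = 37 - 8Q + Q^2.
The AVC parabola has its vertex at Q = 8/2 = 4, where AVC = 37 - 8·4 + 4^2 = €21.
Because €177 ≥ €21, revenue can cover variable cost; the firm operates.
Set P = MC: 177 = 37 - 16Q + 3Q^2 → -140 - 16Q + 3Q^2 = 0. The roots are Q = -14/3 and Q = 10; the profit-maximizing output is on the rising part of MC, so Q* = 10.
Check: AVC at Q = 10 is €57 ≤ P, so revenue covers variable cost.
Profit = P·Q − TC = 177·10 − 938 = €832.

Produce at Q = 10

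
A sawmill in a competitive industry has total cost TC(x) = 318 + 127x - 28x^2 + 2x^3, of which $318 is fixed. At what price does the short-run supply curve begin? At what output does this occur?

The shutdown price is the minimum of AVC. VC = 127x - 28x^2 + 2x^3, so AVC = 127 - 28x + 2x^2.
dAVC/dx = -28 + 4x = 0 gives x = 7. min AVC = 127 - 28·7 + 2·7^2 = 29.
So the shutdown price is $29.

$29 per unit, at x = 7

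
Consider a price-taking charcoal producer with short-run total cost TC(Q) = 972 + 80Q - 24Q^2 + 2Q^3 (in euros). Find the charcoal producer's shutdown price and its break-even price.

Shutdown price = min AVC. AVC = 80 - 24Q + 2Q^2, with vertex at Q = 6 and minimum €8.
ATC = 972/Q + 80 - 24Q + 2Q^2. Setting dATC/dQ = −972/Q^2 − 24 + 4Q = 0 gives Q = 9 (since 4·9^3 − 24·9^2 = 972).
min ATC = 972/9 + 80 − 24·9 + 2·9^2 = €134. That is the break-even price.
For €8 ≤ P < €134 the firm produces at a loss; below €8 it shuts down.

Shutdown price = €8; break-even price = €134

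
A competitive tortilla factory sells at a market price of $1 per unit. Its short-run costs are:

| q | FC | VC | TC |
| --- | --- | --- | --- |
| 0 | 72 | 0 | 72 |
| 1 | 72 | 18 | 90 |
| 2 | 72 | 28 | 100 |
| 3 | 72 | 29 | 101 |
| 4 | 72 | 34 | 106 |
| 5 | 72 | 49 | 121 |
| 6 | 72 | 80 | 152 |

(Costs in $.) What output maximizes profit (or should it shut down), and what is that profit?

q = 0 (shut down); profit = -$72

Compute π = P·q − TC at each output: q=0: -72; q=1: -89; q=2: -98; q=3: -98; q=4: -102; q=5: -116; q=6: -146.
Profit is highest at q = 0. Equivalently, the lowest AVC in the table is 34/4 ≈ $8.50 at q = 4, and P = $1 falls below it — price never covers variable cost, so the firm shuts down and loses only its fixed cost.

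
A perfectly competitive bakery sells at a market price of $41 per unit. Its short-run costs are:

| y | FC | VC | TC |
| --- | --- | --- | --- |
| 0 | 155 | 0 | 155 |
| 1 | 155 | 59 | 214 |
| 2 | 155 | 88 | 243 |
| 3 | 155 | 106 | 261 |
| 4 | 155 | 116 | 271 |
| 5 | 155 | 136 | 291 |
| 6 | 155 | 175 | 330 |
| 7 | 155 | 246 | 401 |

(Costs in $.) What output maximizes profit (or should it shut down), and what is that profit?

Tabulate TR − TC: y=0: -155; y=1: -173; y=2: -161; y=3: -138; y=4: -107; y=5: -86; y=6: -84; y=7: -114.
Profit is maximized at y = 6. AVC there is 175/6 = $29.17 ≤ P, so producing beats shutting down (which would give -$155).

y = 6; profit = -$84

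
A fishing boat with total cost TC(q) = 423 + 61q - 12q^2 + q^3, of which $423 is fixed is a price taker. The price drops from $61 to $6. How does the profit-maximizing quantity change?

MC = 61 - 24q + 3q^2; the shutdown threshold is min AVC = $25 (at q = 6).
At P = $61 ≥ min AVC, set P = MC on the rising branch: q = 8.
At P = $6 < min AVC = $25, price no longer covers variable cost at any output, so the firm shuts down: q = 0.

Output falls from 8 to 0 (the firm shuts down)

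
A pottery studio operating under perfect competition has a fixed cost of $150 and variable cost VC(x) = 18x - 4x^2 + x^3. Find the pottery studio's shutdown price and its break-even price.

Shutdown price = min AVC. AVC = 18 - 4x + x^2, with vertex at x = 2 and minimum $14.
ATC = 150/x + 18 - 4x + x^2. Setting dATC/dx = −150/x^2 − 4 + 2x = 0 gives x = 5 (since 2·5^3 − 4·5^2 = 150).
min ATC = 150/5 + 18 − 4·5 + 5^2 = $53. That is the break-even price.
For $14 ≤ P < $53 the firm produces at a loss; below $14 it shuts down.

Shutdown price = $14; break-even price = $53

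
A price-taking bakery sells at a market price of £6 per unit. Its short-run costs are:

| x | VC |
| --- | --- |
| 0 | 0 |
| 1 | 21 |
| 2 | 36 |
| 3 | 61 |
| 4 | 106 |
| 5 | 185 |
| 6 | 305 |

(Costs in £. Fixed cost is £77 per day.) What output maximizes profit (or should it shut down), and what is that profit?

Compute π = P·x − TC at each output: x=0: -77; x=1: -92; x=2: -101; x=3: -120; x=4: -159; x=5: -232; x=6: -346.
Profit is highest at x = 0. Equivalently, the lowest AVC in the table is 36/2 ≈ £18 at x = 2, and P = £6 falls below it — price never covers variable cost, so the firm shuts down and loses only its fixed cost.

x = 0 (shut down); profit = -£77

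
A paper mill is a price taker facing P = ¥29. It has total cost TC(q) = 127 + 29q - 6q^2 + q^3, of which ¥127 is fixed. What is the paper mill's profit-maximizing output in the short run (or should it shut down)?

From TC, MC = TC'(q) = 29 - 12q + 3q^2 and AVC = VC/q = 29 - 6q + q^2.
The AVC parabola has its vertex at q = 6/2 = 3, where AVC = 29 - 6·3 + 3^2 = ¥20.
P = ¥29 exceeds min AVC = ¥20, so the firm stays open.
P = MC gives -12q + 3q^2 = 0, with roots 0 and 4. Take the larger (rising MC): q* = 4.
Check: AVC at q = 4 is ¥21 ≤ P, so revenue covers variable cost.
Profit = P·q − TC = 29·4 − 211 = -¥95, a loss, but smaller than the ¥127 fixed cost the firm would lose by shutting down.

Produce at q = 4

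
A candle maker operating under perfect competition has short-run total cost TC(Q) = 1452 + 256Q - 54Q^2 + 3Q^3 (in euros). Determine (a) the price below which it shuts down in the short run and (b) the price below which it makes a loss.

AVC = 256 - 54Q + 3Q^2; minimized at Q = 9, giving min AVC = €13. That is the shutdown price.
ATC = 1452/Q + 256 - 54Q + 3Q^2. Setting dATC/dQ = −1452/Q^2 − 54 + 6Q = 0 gives Q = 11 (since 6·11^3 − 54·11^2 = 1452).
min ATC = 1452/11 + 256 − 54·11 + 3·11^2 = €157. That is the break-even price.
Between these two prices the firm operates at a loss; above €157 it earns a profit.

Shutdown price = €13; break-even price = €157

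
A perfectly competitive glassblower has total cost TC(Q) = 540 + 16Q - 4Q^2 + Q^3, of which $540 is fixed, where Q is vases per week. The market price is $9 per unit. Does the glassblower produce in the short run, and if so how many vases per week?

From TC, MC = TC'(Q) = 16 - 8Q + 3Q^2 and AVC = VC/Q = 16 - 4Q + Q^2.
AVC is minimized where dAVC/dQ = -4 + 2Q = 0, at Q = 2; min AVC = 16 - 4·2 + 2^2 = $12.
With P < min AVC ($9 < $12), every unit sold adds to the loss.
The firm minimizes its loss by shutting down and losing only its fixed cost of $540.

Shut down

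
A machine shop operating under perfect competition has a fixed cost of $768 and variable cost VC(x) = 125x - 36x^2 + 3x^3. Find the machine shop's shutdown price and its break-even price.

AVC = 125 - 36x + 3x^2; minimized at x = 6, giving min AVC = $17. That is the shutdown price.
ATC = 768/x + 125 - 36x + 3x^2. Setting dATC/dx = −768/x^2 − 36 + 6x = 0 gives x = 8 (since 6·8^3 − 36·8^2 = 768).
min ATC = 768/8 + 125 − 36·8 + 3·8^2 = $125. That is the break-even price.
Between these two prices the firm operates at a loss; above $125 it earns a profit.

Shutdown price = $17; break-even price = $125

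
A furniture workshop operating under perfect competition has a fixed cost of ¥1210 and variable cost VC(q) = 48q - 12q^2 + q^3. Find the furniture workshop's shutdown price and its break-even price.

AVC = 48 - 12q + q^2; minimized at q = 6, giving min AVC = ¥12. That is the shutdown price.
ATC = 1210/q + 48 - 12q + q^2. Setting dATC/dq = −1210/q^2 − 12 + 2q = 0 gives q = 11 (since 2·11^3 − 12·11^2 = 1210).
min ATC = 1210/11 + 48 − 12·11 + 11^2 = ¥147. That is the break-even price.
Between these two prices the firm operates at a loss; above ¥147 it earns a profit.

Shutdown price = ¥12; break-even price = ¥147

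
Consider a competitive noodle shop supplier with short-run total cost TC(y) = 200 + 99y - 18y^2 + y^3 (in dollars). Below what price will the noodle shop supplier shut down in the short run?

The shutdown price is the minimum of AVC. VC = 99y - 18y^2 + y^3, so AVC = 99 - 18y + y^2.
dAVC/dy = -18 + 2y = 0 gives y = 9. min AVC = 99 - 18·9 + 9^2 = 18.
So the shutdown price is $18.

$18 per unit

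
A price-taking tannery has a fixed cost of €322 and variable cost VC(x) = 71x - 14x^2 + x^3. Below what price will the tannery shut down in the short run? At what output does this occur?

The firm shuts down when price falls below the minimum of average variable cost. AVC = VC/x = 71 - 14x + x^2.
dAVC/dx = -14 + 2x = 0 gives x = 7. min AVC = 71 - 14·7 + 7^2 = 22.
The firm shuts down for any P below €22.

€22 per unit, at x = 7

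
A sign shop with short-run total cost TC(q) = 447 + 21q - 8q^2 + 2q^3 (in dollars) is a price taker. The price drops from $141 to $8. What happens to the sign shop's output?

AVC = 21 - 8q + 2q^2, minimized at q = 2 where min AVC = $13. MC = 21 - 16q + 6q^2.
With P = $141 above the shutdown price, P = MC gives q = 6.
At P = $8 < min AVC = $13, price no longer covers variable cost at any output, so the firm shuts down: q = 0.

Output falls from 6 to 0 (the firm shuts down)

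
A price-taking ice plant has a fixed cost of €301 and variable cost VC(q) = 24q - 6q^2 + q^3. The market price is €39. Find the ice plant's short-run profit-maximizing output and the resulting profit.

AVC = 24 - 6q + q^2; min AVC = €15 at q = 3. Since P = €39 ≥ min AVC, the firm produces.
MC = 24 - 12q + 3q^2. Setting P = MC and taking the root on the rising branch gives q* = 5.
TR = 39·5 = 195. TC = 301 + 95 = 396. Profit = 195 − 396 = -€201.
That loss of €201 beats the €301 the firm would lose by shutting down; producing recovers €100 of fixed cost.

Profit = -€201 at q = 5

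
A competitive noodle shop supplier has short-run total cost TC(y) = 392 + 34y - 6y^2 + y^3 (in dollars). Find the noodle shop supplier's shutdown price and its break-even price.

Shutdown price = $25; break-even price = $97

Shutdown price = min AVC. AVC = 34 - 6y + y^2, with vertex at y = 3 and minimum $25.
ATC = 392/y + 34 - 6y + y^2. Setting dATC/dy = −392/y^2 − 6 + 2y = 0 gives y = 7 (since 2·7^3 − 6·7^2 = 392).
min ATC = 392/7 + 34 − 6·7 + 7^2 = $97. That is the break-even price.
Between these two prices the firm operates at a loss; above $97 it earns a profit.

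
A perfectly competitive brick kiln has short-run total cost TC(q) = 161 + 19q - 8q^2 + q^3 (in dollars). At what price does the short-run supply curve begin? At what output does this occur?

$3 per unit, at q = 4

The shutdown price is the minimum of AVC. VC = 19q - 8q^2 + q^3, so AVC = 19 - 8q + q^2.
dAVC/dq = -8 + 2q = 0 gives q = 4. min AVC = 19 - 8·4 + 4^2 = 3.
The firm shuts down for any P below $3.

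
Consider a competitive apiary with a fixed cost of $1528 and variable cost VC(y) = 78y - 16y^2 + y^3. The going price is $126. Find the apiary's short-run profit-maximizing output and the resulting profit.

AVC = 78 - 16y + y^2; min AVC = $14 at y = 8. Since P = $126 ≥ min AVC, the firm produces.
With MC = 78 - 32y + 3y^2, P = MC on the upward-sloping part at y* = 12.
TR = 126·12 = 1512. TC = 1528 + 360 = 1888. Profit = 1512 − 1888 = -$376.
Shutting down would mean losing the fixed cost of $1528, so operating at a loss of $376 is better by $1152.

Profit = -$376 at y = 12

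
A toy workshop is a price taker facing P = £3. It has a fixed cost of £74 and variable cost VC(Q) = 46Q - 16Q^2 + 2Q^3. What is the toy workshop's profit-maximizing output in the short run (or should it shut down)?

Variable cost is VC = 46Q - 16Q^2 + 2Q^3, so AVC = VC/Q = 46 - 16Q + 2Q^2 and MC = dTC/dQ = 46 - 32Q + 6Q^2.
The AVC parabola has its vertex at Q = 16/4 = 4, where AVC = 46 - 16·4 + 2·4^2 = £14.
Since P = £3 < min AVC = £14, price fails to cover variable cost at any output.
Shutting down limits the loss to fixed cost, £74.

Shut down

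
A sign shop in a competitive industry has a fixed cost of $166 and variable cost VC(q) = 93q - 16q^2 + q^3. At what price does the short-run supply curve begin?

The shutdown price is the minimum of AVC. VC = 93q - 16q^2 + q^3, so AVC = 93 - 16q + q^2.
At the minimum of AVC, MC = AVC. MC = 93 - 32q + 3q^2; setting MC = AVC gives 2q^2 - 16q = 0, so q = 8. min AVC = 29.
For P < $29 the firm produces nothing.

$29 per unit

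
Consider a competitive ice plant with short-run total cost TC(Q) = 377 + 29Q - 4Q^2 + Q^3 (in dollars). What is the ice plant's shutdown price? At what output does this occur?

$25 per unit, at Q = 2

Short-run supply begins at min AVC. From VC = 29Q - 4Q^2 + Q^3, AVC = 29 - 4Q + Q^2.
dAVC/dQ = -4 + 2Q = 0 gives Q = 2. min AVC = 29 - 4·2 + 2^2 = 25.
So the shutdown price is $25.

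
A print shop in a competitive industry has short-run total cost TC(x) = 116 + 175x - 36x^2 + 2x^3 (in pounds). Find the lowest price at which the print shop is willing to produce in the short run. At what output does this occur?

£13 per unit, at x = 9

The shutdown price is the minimum of AVC. VC = 175x - 36x^2 + 2x^3, so AVC = 175 - 36x + 2x^2.
At the minimum of AVC, MC = AVC. MC = 175 - 72x + 6x^2; setting MC = AVC gives 4x^2 - 36x = 0, so x = 9. min AVC = 13.
The firm shuts down for any P below £13.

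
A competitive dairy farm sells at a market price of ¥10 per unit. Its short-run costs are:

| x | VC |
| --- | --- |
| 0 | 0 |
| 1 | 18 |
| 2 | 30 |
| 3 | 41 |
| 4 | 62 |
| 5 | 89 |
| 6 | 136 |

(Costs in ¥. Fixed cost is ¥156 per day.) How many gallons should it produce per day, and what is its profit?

Compute π = P·x − TC at each output: x=0: -156; x=1: -164; x=2: -166; x=3: -167; x=4: -178; x=5: -195; x=6: -232.
Profit is highest at x = 0. Equivalently, the lowest AVC in the table is 41/3 ≈ ¥13.67 at x = 3, and P = ¥10 falls below it — price never covers variable cost, so the firm shuts down and loses only its fixed cost.

x = 0 (shut down); profit = -¥156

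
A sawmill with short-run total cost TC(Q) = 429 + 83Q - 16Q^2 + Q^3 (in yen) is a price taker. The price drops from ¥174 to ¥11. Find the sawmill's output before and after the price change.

Output falls from 13 to 0 (the firm shuts down)

MC = 83 - 32Q + 3Q^2; the shutdown threshold is min AVC = ¥19 (at Q = 8).
At P = ¥174 ≥ min AVC, set P = MC on the rising branch: Q = 13.
At P = ¥11 < min AVC = ¥19, price no longer covers variable cost at any output, so the firm shuts down: Q = 0.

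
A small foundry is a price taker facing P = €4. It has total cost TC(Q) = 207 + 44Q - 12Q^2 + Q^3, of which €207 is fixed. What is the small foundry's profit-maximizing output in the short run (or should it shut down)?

Strip out fixed cost: VC = 44Q - 12Q^2 + Q^3. Then AVC = 44 - 12Q + Q^2 and MC = 44 - 24Q + 3Q^2.
AVC hits its minimum where MC = AVC, at Q = 6, giving min AVC = 44 - 12·6 + 6^2 = €8.
Since P = €4 < min AVC = €8, price fails to cover variable cost at any output.
Shutting down limits the loss to fixed cost, €207.

Shut down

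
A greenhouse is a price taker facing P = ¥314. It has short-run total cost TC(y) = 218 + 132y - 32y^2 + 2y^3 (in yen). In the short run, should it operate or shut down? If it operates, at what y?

From TC, MC = TC'(y) = 132 - 64y + 6y^2 and AVC = VC/y = 132 - 32y + 2y^2.
AVC hits its minimum where MC = AVC, at y = 8, giving min AVC = 132 - 32·8 + 2·8^2 = ¥4.
Because ¥314 ≥ ¥4, revenue can cover variable cost; the firm operates.
Set P = MC: 314 = 132 - 64y + 6y^2 → -182 - 64y + 6y^2 = 0. The roots are y = -7/3 and y = 13; the profit-maximizing output is on the rising part of MC, so y* = 13.
Check: AVC at y = 13 is ¥54 ≤ P, so revenue covers variable cost.
Profit = P·y − TC = 314·13 − 920 = ¥3162.

Produce at y = 13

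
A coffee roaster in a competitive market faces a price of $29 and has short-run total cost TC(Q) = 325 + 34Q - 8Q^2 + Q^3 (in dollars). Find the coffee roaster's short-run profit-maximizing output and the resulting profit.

Profit = -$275 at Q = 5

AVC = 34 - 8Q + Q^2; min AVC = $18 at Q = 4. Since P = $29 ≥ min AVC, the firm produces.
With MC = 34 - 16Q + 3Q^2, P = MC on the upward-sloping part at Q* = 5.
TR = 29·5 = 145. TC = 325 + 95 = 420. Profit = 145 − 420 = -$275.
Shutting down would mean losing the fixed cost of $325, so operating at a loss of $275 is better by $50.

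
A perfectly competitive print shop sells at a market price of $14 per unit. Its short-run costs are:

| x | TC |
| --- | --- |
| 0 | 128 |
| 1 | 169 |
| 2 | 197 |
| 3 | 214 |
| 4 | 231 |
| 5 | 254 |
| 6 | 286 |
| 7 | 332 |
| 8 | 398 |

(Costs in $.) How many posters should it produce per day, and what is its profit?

Compute π = P·x − TC at each output: x=0: -128; x=1: -155; x=2: -169; x=3: -172; x=4: -175; x=5: -184; x=6: -202; x=7: -234; x=8: -286.
Profit is highest at x = 0. Equivalently, the lowest AVC in the table is 126/5 ≈ $25.20 at x = 5, and P = $14 falls below it — price never covers variable cost, so the firm shuts down and loses only its fixed cost.

x = 0 (shut down); profit = -$128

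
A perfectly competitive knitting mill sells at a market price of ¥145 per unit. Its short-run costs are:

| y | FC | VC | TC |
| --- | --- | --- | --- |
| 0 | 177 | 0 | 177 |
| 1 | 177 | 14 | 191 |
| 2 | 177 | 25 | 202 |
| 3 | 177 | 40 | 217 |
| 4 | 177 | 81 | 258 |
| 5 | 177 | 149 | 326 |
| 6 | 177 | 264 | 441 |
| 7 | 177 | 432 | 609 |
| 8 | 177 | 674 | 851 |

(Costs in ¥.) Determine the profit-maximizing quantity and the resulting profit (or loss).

Compute π = P·y − TC at each output: y=0: -177; y=1: -46; y=2: 88; y=3: 218; y=4: 322; y=5: 399; y=6: 429; y=7: 406; y=8: 309.
Profit is maximized at y = 6. AVC there is 264/6 = ¥44 ≤ P, so producing beats shutting down (which would give -¥177).

y = 6; profit = ¥429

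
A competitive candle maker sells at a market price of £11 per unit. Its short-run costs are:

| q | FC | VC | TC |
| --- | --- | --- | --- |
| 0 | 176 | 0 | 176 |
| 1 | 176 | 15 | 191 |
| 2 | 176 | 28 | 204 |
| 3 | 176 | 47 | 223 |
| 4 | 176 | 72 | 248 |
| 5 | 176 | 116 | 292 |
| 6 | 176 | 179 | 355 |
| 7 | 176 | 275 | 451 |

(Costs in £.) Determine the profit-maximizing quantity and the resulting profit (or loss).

Profit at each row (π = 11q − TC): q=0: -176; q=1: -180; q=2: -182; q=3: -190; q=4: -204; q=5: -237; q=6: -289; q=7: -374.
Profit is highest at q = 0. Equivalently, the lowest AVC in the table is 28/2 ≈ £14 at q = 2, and P = £11 falls below it — price never covers variable cost, so the firm shuts down and loses only its fixed cost.

q = 0 (shut down); profit = -£176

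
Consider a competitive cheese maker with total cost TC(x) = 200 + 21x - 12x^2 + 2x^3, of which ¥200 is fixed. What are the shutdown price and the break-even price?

Shutdown price = ¥3; break-even price = ¥51

AVC = 21 - 12x + 2x^2; minimized at x = 3, giving min AVC = ¥3. That is the shutdown price.
ATC = 200/x + 21 - 12x + 2x^2. Setting dATC/dx = −200/x^2 − 12 + 4x = 0 gives x = 5 (since 4·5^3 − 12·5^2 = 200).
min ATC = 200/5 + 21 − 12·5 + 2·5^2 = ¥51. That is the break-even price.
For ¥3 ≤ P < ¥51 the firm produces at a loss; below ¥3 it shuts down.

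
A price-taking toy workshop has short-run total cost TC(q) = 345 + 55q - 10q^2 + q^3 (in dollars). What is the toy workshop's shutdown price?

$30 per unit

The shutdown price is the minimum of AVC. VC = 55q - 10q^2 + q^3, so AVC = 55 - 10q + q^2.
At the minimum of AVC, MC = AVC. MC = 55 - 20q + 3q^2; setting MC = AVC gives 2q^2 - 10q = 0, so q = 5. min AVC = 30.
For P < $30 the firm produces nothing.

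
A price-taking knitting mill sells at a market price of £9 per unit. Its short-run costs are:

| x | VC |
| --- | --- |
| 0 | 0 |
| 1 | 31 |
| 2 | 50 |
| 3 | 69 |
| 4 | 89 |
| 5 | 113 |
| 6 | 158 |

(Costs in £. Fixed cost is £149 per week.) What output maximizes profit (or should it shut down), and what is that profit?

x = 0 (shut down); profit = -£149

Profit at each row (π = 9x − TC): x=0: -149; x=1: -171; x=2: -181; x=3: -191; x=4: -202; x=5: -217; x=6: -253.
Profit is highest at x = 0. Equivalently, the lowest AVC in the table is 89/4 ≈ £22.25 at x = 4, and P = £9 falls below it — price never covers variable cost, so the firm shuts down and loses only its fixed cost.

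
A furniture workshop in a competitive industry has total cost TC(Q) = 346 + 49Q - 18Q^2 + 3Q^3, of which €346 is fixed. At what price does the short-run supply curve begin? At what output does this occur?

€22 per unit, at Q = 3

Short-run supply begins at min AVC. From VC = 49Q - 18Q^2 + 3Q^3, AVC = 49 - 18Q + 3Q^2.
At the minimum of AVC, MC = AVC. MC = 49 - 36Q + 9Q^2; setting MC = AVC gives 6Q^2 - 18Q = 0, so Q = 3. min AVC = 22.
The firm shuts down for any P below €22.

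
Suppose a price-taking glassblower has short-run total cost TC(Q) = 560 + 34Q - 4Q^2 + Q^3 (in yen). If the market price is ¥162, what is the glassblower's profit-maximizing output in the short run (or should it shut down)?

Produce at Q = 8

Variable cost is VC = 34Q - 4Q^2 + Q^3, so AVC = VC/Q = 34 - 4Q + Q^2 and MC = dTC/dQ = 34 - 8Q + 3Q^2.
AVC is minimized where dAVC/dQ = -4 + 2Q = 0, at Q = 2; min AVC = 34 - 4·2 + 2^2 = ¥30.
Because ¥162 ≥ ¥30, revenue can cover variable cost; the firm operates.
Set P = MC: 162 = 34 - 8Q + 3Q^2 → -128 - 8Q + 3Q^2 = 0. The roots are Q = -16/3 and Q = 8; the profit-maximizing output is on the rising part of MC, so Q* = 8.
Check: AVC at Q = 8 is ¥66 ≤ P, so revenue covers variable cost.
Profit = P·Q − TC = 162·8 − 1088 = ¥208.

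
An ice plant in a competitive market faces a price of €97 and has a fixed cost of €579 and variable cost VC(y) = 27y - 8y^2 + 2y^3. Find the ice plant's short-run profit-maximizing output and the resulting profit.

Profit = -€279 at y = 5

AVC = 27 - 8y + 2y^2; min AVC = €19 at y = 2. Since P = €97 ≥ min AVC, the firm produces.
With MC = 27 - 16y + 6y^2, P = MC on the upward-sloping part at y* = 5.
TR = 97·5 = 485. TC = 579 + 185 = 764. Profit = 485 − 764 = -€279.
Shutting down would mean losing the fixed cost of €579, so operating at a loss of €279 is better by €300.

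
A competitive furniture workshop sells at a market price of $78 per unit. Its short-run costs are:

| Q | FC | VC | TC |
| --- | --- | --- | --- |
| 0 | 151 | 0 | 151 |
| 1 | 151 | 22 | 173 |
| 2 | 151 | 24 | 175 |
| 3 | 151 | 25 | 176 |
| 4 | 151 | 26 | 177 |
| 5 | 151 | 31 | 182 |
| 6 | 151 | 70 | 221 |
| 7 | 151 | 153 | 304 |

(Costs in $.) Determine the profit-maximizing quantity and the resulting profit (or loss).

Q = 6; profit = $247

Compute π = P·Q − TC at each output: Q=0: -151; Q=1: -95; Q=2: -19; Q=3: 58; Q=4: 135; Q=5: 208; Q=6: 247; Q=7: 242.
Profit is maximized at Q = 6. AVC there is 70/6 = $11.67 ≤ P, so producing beats shutting down (which would give -$151).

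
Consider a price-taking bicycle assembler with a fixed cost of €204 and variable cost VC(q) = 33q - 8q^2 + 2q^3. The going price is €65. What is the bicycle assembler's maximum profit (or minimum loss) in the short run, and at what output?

Profit = -€76 at q = 4

AVC = 33 - 8q + 2q^2 has its minimum €25 at q = 2; price €65 clears that bar, so the firm operates.
With MC = 33 - 16q + 6q^2, P = MC on the upward-sloping part at q* = 4.
TR = 65·4 = 260. TC = 204 + 132 = 336. Profit = 260 − 336 = -€76.
That loss of €76 beats the €204 the firm would lose by shutting down; producing recovers €128 of fixed cost.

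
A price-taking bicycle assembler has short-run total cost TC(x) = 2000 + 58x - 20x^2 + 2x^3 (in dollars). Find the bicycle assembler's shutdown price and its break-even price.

Shutdown price = $8; break-even price = $258

AVC = 58 - 20x + 2x^2; minimized at x = 5, giving min AVC = $8. That is the shutdown price.
ATC = 2000/x + 58 - 20x + 2x^2. Setting dATC/dx = −2000/x^2 − 20 + 4x = 0 gives x = 10 (since 4·10^3 − 20·10^2 = 2000).
min ATC = 2000/10 + 58 − 20·10 + 2·10^2 = $258. That is the break-even price.
Between these two prices the firm operates at a loss; above $258 it earns a profit.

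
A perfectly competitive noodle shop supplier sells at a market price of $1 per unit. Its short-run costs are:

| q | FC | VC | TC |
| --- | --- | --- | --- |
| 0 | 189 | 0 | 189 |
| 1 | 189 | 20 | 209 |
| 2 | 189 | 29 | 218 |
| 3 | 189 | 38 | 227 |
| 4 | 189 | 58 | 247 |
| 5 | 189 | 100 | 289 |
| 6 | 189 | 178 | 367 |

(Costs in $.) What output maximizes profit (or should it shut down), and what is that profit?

q = 0 (shut down); profit = -$189

Tabulate TR − TC: q=0: -189; q=1: -208; q=2: -216; q=3: -224; q=4: -243; q=5: -284; q=6: -361.
Profit is highest at q = 0. Equivalently, the lowest AVC in the table is 38/3 ≈ $12.67 at q = 3, and P = $1 falls below it — price never covers variable cost, so the firm shuts down and loses only its fixed cost.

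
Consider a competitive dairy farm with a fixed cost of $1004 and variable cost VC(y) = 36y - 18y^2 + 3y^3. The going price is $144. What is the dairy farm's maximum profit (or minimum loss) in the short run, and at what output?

AVC = 36 - 18y + 3y^2; min AVC = $9 at y = 3. Since P = $144 ≥ min AVC, the firm produces.
With MC = 36 - 36y + 9y^2, P = MC on the upward-sloping part at y* = 6.
TR = 144·6 = 864. TC = 1004 + 216 = 1220. Profit = 864 − 1220 = -$356.
Shutting down would mean losing the fixed cost of $1004, so operating at a loss of $356 is better by $648.

Profit = -$356 at y = 6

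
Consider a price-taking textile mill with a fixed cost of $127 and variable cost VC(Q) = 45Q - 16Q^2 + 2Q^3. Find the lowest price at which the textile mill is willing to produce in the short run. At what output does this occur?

The firm shuts down when price falls below the minimum of average variable cost. AVC = VC/Q = 45 - 16Q + 2Q^2.
dAVC/dQ = -16 + 4Q = 0 gives Q = 4. min AVC = 45 - 16·4 + 2·4^2 = 13.
So the shutdown price is $13.

$13 per unit, at Q = 4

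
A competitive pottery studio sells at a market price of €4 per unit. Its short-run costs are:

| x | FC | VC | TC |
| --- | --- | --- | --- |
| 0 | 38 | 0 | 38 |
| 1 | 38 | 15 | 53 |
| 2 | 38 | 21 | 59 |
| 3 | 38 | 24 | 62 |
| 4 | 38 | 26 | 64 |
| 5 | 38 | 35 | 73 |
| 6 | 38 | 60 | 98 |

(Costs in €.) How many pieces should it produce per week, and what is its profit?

x = 0 (shut down); profit = -€38

Profit at each row (π = 4x − TC): x=0: -38; x=1: -49; x=2: -51; x=3: -50; x=4: -48; x=5: -53; x=6: -74.
Profit is highest at x = 0. Equivalently, the lowest AVC in the table is 26/4 ≈ €6.50 at x = 4, and P = €4 falls below it — price never covers variable cost, so the firm shuts down and loses only its fixed cost.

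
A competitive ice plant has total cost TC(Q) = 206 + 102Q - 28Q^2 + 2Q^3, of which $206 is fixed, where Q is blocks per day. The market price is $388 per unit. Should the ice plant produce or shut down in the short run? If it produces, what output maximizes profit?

Strip out fixed cost: VC = 102Q - 28Q^2 + 2Q^3. Then AVC = 102 - 28Q + 2Q^2 and MC = 102 - 56Q + 6Q^2.
AVC is minimized where dAVC/dQ = -28 + 4Q = 0, at Q = 7; min AVC = 102 - 28·7 + 2·7^2 = $4.
Because $388 ≥ $4, revenue can cover variable cost; the firm operates.
Solving P = MC: -286 - 56Q + 6Q^2 = 0 ⇒ Q = -11/3 or 13. On the upward-sloping branch, Q* = 13.
Check: AVC at Q = 13 is $76 ≤ P, so revenue covers variable cost.
Profit = P·Q − TC = 388·13 − 1194 = $3850.

Produce at Q = 13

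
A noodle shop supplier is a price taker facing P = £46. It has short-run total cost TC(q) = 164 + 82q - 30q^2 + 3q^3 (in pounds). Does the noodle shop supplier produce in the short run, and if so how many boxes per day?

Produce at q = 6

From TC, MC = TC'(q) = 82 - 60q + 9q^2 and AVC = VC/q = 82 - 30q + 3q^2.
The AVC parabola has its vertex at q = 30/6 = 5, where AVC = 82 - 30·5 + 3·5^2 = £7.
Because £46 ≥ £7, revenue can cover variable cost; the firm operates.
Solving P = MC: 36 - 60q + 9q^2 = 0 ⇒ q = 2/3 or 6. On the upward-sloping branch, q* = 6.
Check: AVC at q = 6 is £10 ≤ P, so revenue covers variable cost.
Profit = P·q − TC = 46·6 − 224 = £52.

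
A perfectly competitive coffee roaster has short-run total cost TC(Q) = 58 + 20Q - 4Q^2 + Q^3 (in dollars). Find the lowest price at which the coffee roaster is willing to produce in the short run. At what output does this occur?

The firm shuts down when price falls below the minimum of average variable cost. AVC = VC/Q = 20 - 4Q + Q^2.
At the minimum of AVC, MC = AVC. MC = 20 - 8Q + 3Q^2; setting MC = AVC gives 2Q^2 - 4Q = 0, so Q = 2. min AVC = 16.
For P < $16 the firm produces nothing.

$16 per unit, at Q = 2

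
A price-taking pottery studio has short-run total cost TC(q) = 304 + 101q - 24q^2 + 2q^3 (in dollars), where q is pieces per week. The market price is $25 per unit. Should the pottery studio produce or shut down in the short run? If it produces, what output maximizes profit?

Strip out fixed cost: VC = 101q - 24q^2 + 2q^3. Then AVC = 101 - 24q + 2q^2 and MC = 101 - 48q + 6q^2.
The AVC parabola has its vertex at q = 24/4 = 6, where AVC = 101 - 24·6 + 2·6^2 = $29.
Since P = $25 < min AVC = $29, price fails to cover variable cost at any output.
The firm minimizes its loss by shutting down and losing only its fixed cost of $304.

Shut down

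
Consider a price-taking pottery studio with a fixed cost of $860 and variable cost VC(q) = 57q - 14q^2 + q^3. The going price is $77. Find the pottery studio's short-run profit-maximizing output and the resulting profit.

AVC = 57 - 14q + q^2 has its minimum $8 at q = 7; price $77 clears that bar, so the firm operates.
MC = 57 - 28q + 3q^2. Setting P = MC and taking the root on the rising branch gives q* = 10.
TR = 77·10 = 770. TC = 860 + 170 = 1030. Profit = 770 − 1030 = -$260.
By producing, the firm covers all variable cost plus $600 of fixed cost; shutting down would lose the full $860.

Profit = -$260 at q = 10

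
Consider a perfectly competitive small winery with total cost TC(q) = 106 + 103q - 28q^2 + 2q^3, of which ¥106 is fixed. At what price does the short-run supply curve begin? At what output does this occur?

The shutdown price is the minimum of AVC. VC = 103q - 28q^2 + 2q^3, so AVC = 103 - 28q + 2q^2.
At the minimum of AVC, MC = AVC. MC = 103 - 56q + 6q^2; setting MC = AVC gives 4q^2 - 28q = 0, so q = 7. min AVC = 5.
So the shutdown price is ¥5.

¥5 per unit, at q = 7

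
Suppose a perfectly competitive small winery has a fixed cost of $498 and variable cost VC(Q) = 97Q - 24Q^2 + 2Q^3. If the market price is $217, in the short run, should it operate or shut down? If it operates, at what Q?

Strip out fixed cost: VC = 97Q - 24Q^2 + 2Q^3. Then AVC = 97 - 24Q + 2Q^2 and MC = 97 - 48Q + 6Q^2.
AVC hits its minimum where MC = AVC, at Q = 6, giving min AVC = 97 - 24·6 + 2·6^2 = $25.
Since P = $217 ≥ min AVC = $25, price covers variable cost and the firm should produce.
Solving P = MC: -120 - 48Q + 6Q^2 = 0 ⇒ Q = -2 or 10. On the upward-sloping branch, Q* = 10.
Check: AVC at Q = 10 is $57 ≤ P, so revenue covers variable cost.
Profit = P·Q − TC = 217·10 − 1068 = $1102.

Produce at Q = 10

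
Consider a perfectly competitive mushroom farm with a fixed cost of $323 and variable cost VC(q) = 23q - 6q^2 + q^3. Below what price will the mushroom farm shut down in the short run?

The firm shuts down when price falls below the minimum of average variable cost. AVC = VC/q = 23 - 6q + q^2.
dAVC/dq = -6 + 2q = 0 gives q = 3. min AVC = 23 - 6·3 + 3^2 = 14.
The firm shuts down for any P below $14.

$14 per unit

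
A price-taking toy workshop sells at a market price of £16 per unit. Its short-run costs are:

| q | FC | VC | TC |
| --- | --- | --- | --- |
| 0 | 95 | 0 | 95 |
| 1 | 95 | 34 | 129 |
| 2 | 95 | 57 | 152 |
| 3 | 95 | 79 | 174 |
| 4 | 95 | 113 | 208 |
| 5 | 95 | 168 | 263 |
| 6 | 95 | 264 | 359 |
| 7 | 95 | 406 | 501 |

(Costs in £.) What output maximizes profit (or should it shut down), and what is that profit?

q = 0 (shut down); profit = -£95

Profit at each row (π = 16q − TC): q=0: -95; q=1: -113; q=2: -120; q=3: -126; q=4: -144; q=5: -183; q=6: -263; q=7: -389.
Profit is highest at q = 0. Equivalently, the lowest AVC in the table is 79/3 ≈ £26.33 at q = 3, and P = £16 falls below it — price never covers variable cost, so the firm shuts down and loses only its fixed cost.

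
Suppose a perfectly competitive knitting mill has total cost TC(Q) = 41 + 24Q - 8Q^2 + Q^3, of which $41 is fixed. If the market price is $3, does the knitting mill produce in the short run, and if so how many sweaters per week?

Shut down

Variable cost is VC = 24Q - 8Q^2 + Q^3, so AVC = VC/Q = 24 - 8Q + Q^2 and MC = dTC/dQ = 24 - 16Q + 3Q^2.
AVC hits its minimum where MC = AVC, at Q = 4, giving min AVC = 24 - 8·4 + 4^2 = $8.
With P < min AVC ($3 < $8), every unit sold adds to the loss.
Best response: produce nothing and absorb the $41 fixed cost.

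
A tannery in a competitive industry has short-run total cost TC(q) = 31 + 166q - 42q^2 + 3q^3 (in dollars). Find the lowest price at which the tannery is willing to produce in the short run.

$19 per unit

The firm shuts down when price falls below the minimum of average variable cost. AVC = VC/q = 166 - 42q + 3q^2.
At the minimum of AVC, MC = AVC. MC = 166 - 84q + 9q^2; setting MC = AVC gives 6q^2 - 42q = 0, so q = 7. min AVC = 19.
For P < $19 the firm produces nothing.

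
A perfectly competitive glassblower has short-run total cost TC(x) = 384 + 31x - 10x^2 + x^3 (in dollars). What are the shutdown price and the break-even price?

AVC = 31 - 10x + x^2; minimized at x = 5, giving min AVC = $6. That is the shutdown price.
ATC = 384/x + 31 - 10x + x^2. Setting dATC/dx = −384/x^2 − 10 + 2x = 0 gives x = 8 (since 2·8^3 − 10·8^2 = 384).
min ATC = 384/8 + 31 − 10·8 + 8^2 = $63. That is the break-even price.
For $6 ≤ P < $63 the firm produces at a loss; below $6 it shuts down.

Shutdown price = $6; break-even price = $63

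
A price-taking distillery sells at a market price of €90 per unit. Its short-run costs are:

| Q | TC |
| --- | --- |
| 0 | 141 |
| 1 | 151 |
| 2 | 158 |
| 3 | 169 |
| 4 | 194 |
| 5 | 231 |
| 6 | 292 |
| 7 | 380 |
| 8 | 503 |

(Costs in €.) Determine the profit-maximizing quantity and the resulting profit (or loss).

Q = 7; profit = €250

Compute π = P·Q − TC at each output: Q=0: -141; Q=1: -61; Q=2: 22; Q=3: 101; Q=4: 166; Q=5: 219; Q=6: 248; Q=7: 250; Q=8: 217.
Profit is maximized at Q = 7. AVC there is 239/7 = €34.14 ≤ P, so producing beats shutting down (which would give -€141).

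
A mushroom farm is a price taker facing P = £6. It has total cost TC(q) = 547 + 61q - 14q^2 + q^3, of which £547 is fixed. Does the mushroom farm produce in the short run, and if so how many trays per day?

Shut down

From TC, MC = TC'(q) = 61 - 28q + 3q^2 and AVC = VC/q = 61 - 14q + q^2.
AVC hits its minimum where MC = AVC, at q = 7, giving min AVC = 61 - 14·7 + 7^2 = £12.
With P < min AVC (£6 < £12), every unit sold adds to the loss.
Shutting down limits the loss to fixed cost, £547.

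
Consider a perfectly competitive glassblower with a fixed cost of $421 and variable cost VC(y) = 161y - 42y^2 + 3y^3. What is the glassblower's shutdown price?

$14 per unit

The shutdown price is the minimum of AVC. VC = 161y - 42y^2 + 3y^3, so AVC = 161 - 42y + 3y^2.
dAVC/dy = -42 + 6y = 0 gives y = 7. min AVC = 161 - 42·7 + 3·7^2 = 14.
The firm shuts down for any P below $14.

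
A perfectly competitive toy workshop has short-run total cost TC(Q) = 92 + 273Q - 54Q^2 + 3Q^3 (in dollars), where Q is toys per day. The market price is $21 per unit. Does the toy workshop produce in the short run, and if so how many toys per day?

Strip out fixed cost: VC = 273Q - 54Q^2 + 3Q^3. Then AVC = 273 - 54Q + 3Q^2 and MC = 273 - 108Q + 9Q^2.
AVC is minimized where dAVC/dQ = -54 + 6Q = 0, at Q = 9; min AVC = 273 - 54·9 + 3·9^2 = $30.
P = $21 lies below min AVC = $30; no output level covers variable cost.
Best response: produce nothing and absorb the $92 fixed cost.

Shut down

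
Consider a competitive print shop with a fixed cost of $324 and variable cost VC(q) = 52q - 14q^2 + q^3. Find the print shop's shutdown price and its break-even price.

AVC = 52 - 14q + q^2; minimized at q = 7, giving min AVC = $3. That is the shutdown price.
ATC = 324/q + 52 - 14q + q^2. Setting dATC/dq = −324/q^2 − 14 + 2q = 0 gives q = 9 (since 2·9^3 − 14·9^2 = 324).
min ATC = 324/9 + 52 − 14·9 + 9^2 = $43. That is the break-even price.
Between these two prices the firm operates at a loss; above $43 it earns a profit.

Shutdown price = $3; break-even price = $43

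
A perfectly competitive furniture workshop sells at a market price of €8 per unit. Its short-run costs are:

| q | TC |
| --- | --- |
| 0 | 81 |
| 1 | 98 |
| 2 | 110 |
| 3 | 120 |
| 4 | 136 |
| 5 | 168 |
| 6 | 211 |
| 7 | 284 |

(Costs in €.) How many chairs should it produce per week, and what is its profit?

Profit at each row (π = 8q − TC): q=0: -81; q=1: -90; q=2: -94; q=3: -96; q=4: -104; q=5: -128; q=6: -163; q=7: -228.
Profit is highest at q = 0. Equivalently, the lowest AVC in the table is 39/3 ≈ €13 at q = 3, and P = €8 falls below it — price never covers variable cost, so the firm shuts down and loses only its fixed cost.

q = 0 (shut down); profit = -€81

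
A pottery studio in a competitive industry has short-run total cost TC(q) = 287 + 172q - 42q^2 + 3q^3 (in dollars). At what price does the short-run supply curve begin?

$25 per unit

Short-run supply begins at min AVC. From VC = 172q - 42q^2 + 3q^3, AVC = 172 - 42q + 3q^2.
At the minimum of AVC, MC = AVC. MC = 172 - 84q + 9q^2; setting MC = AVC gives 6q^2 - 42q = 0, so q = 7. min AVC = 25.
So the shutdown price is $25.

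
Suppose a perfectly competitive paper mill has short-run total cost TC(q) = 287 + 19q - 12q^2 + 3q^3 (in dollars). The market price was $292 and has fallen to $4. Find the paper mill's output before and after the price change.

MC = 19 - 24q + 9q^2; the shutdown threshold is min AVC = $7 (at q = 2).
At P = $292 ≥ min AVC, set P = MC on the rising branch: q = 7.
At P = $4 < min AVC = $7, price no longer covers variable cost at any output, so the firm shuts down: q = 0.

Output falls from 7 to 0 (the firm shuts down)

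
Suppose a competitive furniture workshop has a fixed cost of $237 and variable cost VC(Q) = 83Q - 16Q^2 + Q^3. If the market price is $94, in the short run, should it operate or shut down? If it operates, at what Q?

From TC, MC = TC'(Q) = 83 - 32Q + 3Q^2 and AVC = VC/Q = 83 - 16Q + Q^2.
The AVC parabola has its vertex at Q = 16/2 = 8, where AVC = 83 - 16·8 + 8^2 = $19.
P = $94 exceeds min AVC = $19, so the firm stays open.
Set P = MC: 94 = 83 - 32Q + 3Q^2 → -11 - 32Q + 3Q^2 = 0. The roots are Q = -1/3 and Q = 11; the profit-maximizing output is on the rising part of MC, so Q* = 11.
Check: AVC at Q = 11 is $28 ≤ P, so revenue covers variable cost.
Profit = P·Q − TC = 94·11 − 545 = $489.

Produce at Q = 11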